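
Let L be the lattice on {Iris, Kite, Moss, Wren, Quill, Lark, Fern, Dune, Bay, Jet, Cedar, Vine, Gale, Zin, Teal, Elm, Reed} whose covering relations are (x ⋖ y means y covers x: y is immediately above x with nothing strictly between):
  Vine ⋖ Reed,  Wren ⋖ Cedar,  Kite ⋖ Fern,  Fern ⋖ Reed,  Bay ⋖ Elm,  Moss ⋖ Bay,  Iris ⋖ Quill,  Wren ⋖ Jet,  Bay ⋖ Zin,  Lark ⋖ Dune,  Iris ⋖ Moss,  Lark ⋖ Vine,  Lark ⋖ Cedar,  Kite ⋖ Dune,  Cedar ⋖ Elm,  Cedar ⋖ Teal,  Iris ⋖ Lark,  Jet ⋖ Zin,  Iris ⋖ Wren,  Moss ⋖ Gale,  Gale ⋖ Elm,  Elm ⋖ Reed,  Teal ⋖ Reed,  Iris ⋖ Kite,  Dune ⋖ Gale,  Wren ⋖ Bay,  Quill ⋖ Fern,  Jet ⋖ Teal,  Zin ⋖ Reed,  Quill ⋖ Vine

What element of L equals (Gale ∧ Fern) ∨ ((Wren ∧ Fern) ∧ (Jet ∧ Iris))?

Gale ∧ Fern = Kite
Wren ∧ Fern = Iris
Jet ∧ Iris = Iris
Iris ∧ Iris = Iris
Kite ∨ Iris = Kite

Kite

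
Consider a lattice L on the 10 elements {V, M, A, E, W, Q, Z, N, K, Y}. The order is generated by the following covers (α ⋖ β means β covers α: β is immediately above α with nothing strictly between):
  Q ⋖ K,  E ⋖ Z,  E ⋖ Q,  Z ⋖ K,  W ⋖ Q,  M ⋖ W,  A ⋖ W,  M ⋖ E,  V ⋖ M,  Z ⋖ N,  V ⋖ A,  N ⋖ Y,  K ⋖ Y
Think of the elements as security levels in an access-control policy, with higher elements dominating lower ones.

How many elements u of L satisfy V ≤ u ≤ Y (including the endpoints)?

The interval [V, Y] = {A, E, K, M, N, Q, V, W, Y, Z}, which has 10 elements.

10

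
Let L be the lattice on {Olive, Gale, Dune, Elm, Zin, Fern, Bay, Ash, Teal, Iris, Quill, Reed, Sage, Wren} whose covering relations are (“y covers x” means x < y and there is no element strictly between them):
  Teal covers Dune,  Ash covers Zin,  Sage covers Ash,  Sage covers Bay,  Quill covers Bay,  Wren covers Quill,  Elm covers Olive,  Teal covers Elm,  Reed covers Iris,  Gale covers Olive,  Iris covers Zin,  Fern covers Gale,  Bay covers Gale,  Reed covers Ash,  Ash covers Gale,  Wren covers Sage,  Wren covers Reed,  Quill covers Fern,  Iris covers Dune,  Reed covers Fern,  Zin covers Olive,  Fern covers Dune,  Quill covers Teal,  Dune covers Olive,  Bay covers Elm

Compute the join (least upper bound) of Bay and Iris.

Wren

Common upper bounds of {Bay, Iris}: Wren.
The least among these is Wren.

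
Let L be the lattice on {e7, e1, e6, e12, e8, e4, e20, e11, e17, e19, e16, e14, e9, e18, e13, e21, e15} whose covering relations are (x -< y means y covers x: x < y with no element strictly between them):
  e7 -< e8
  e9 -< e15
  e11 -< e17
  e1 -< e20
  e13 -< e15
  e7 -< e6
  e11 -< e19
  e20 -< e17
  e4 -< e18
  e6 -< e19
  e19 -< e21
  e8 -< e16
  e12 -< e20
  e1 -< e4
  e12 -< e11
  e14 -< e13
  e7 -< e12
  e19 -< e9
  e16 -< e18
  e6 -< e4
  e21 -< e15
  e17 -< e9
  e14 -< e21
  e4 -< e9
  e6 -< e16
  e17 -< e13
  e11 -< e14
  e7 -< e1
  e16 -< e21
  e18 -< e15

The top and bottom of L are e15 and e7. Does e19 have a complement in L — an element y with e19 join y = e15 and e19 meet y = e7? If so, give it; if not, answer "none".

For every candidate y, either e19 ∨ y ≠ e15 or e19 ∧ y ≠ e7; no complement exists.

none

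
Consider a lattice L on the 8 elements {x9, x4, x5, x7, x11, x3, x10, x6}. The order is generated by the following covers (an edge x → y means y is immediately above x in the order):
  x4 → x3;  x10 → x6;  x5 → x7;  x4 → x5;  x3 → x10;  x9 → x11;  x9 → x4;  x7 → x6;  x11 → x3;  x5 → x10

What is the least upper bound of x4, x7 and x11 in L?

Common upper bounds of {x4, x7, x11}: x6.
The least among these is x6.

x6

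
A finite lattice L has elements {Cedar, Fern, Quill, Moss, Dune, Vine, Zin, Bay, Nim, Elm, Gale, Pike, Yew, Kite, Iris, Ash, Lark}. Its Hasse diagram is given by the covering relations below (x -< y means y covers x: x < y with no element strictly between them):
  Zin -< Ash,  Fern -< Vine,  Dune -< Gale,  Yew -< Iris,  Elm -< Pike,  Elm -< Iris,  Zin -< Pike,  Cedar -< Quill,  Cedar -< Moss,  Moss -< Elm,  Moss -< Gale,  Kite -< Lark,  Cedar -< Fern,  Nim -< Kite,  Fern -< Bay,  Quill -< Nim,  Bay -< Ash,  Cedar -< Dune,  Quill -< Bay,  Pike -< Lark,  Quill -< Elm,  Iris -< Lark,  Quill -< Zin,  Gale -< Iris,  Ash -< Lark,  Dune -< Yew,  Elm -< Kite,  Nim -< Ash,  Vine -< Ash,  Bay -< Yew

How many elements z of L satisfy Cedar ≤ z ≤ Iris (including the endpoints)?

The interval [Cedar, Iris] = {Bay, Cedar, Dune, Elm, Fern, Gale, Iris, Moss, Quill, Yew}, which has 10 elements.

10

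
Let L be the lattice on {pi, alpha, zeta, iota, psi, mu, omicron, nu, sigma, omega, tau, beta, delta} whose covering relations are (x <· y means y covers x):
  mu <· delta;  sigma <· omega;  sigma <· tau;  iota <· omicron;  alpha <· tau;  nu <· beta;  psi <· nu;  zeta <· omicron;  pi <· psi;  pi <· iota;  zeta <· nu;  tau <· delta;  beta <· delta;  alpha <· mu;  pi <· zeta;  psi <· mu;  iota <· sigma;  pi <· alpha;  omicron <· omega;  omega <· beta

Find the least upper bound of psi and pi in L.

psi

Common upper bounds of {psi, pi}: beta, delta, mu, nu, psi.
The least among these is psi.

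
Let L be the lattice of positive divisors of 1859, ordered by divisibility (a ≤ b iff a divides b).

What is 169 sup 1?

169

In the divisibility order, the join is the least common multiple: lcm(169, 1) = 169.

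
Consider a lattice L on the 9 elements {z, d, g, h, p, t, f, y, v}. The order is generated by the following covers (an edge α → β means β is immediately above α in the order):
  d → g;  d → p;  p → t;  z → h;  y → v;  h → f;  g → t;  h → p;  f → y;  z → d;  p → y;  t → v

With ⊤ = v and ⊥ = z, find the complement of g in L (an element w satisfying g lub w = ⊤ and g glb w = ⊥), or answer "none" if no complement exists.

Need w with g ∨ w = v and g ∧ w = z.
Checking each element gives: f.

f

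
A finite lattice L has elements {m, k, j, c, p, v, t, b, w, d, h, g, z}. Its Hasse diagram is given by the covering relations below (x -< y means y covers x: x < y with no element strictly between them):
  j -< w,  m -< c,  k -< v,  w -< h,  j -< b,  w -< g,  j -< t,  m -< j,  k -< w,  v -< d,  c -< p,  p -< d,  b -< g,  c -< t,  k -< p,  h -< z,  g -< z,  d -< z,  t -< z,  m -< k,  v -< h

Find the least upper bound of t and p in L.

Common upper bounds of {t, p}: z.
The least among these is z.

z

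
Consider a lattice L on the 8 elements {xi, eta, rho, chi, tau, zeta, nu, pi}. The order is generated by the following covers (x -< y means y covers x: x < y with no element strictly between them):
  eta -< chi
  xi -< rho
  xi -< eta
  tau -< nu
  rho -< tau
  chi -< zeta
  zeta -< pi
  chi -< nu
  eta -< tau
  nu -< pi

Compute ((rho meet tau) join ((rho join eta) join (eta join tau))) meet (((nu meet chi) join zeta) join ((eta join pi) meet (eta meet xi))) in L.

eta

rho ∧ tau = rho
rho ∨ eta = tau
eta ∨ tau = tau
tau ∨ tau = tau
rho ∨ tau = tau
nu ∧ chi = chi
chi ∨ zeta = zeta
eta ∨ pi = pi
eta ∧ xi = xi
pi ∧ xi = xi
zeta ∨ xi = zeta
tau ∧ zeta = eta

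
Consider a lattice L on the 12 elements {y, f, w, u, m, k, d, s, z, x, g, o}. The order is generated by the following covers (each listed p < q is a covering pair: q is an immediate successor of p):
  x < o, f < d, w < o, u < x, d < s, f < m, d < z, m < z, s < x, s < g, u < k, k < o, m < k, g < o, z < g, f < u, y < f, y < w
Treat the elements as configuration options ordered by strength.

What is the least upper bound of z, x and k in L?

Common upper bounds of {z, x, k}: o.
The least among these is o.

o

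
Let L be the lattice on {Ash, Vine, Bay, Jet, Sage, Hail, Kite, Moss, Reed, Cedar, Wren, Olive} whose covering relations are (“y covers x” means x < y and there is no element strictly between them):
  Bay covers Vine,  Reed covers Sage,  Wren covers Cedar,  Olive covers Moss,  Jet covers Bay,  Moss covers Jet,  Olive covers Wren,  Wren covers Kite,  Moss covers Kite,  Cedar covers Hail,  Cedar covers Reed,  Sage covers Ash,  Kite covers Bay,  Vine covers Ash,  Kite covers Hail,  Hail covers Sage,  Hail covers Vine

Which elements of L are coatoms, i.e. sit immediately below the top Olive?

The coatoms are exactly the elements covered by Olive: Moss, Wren.

Moss, Wren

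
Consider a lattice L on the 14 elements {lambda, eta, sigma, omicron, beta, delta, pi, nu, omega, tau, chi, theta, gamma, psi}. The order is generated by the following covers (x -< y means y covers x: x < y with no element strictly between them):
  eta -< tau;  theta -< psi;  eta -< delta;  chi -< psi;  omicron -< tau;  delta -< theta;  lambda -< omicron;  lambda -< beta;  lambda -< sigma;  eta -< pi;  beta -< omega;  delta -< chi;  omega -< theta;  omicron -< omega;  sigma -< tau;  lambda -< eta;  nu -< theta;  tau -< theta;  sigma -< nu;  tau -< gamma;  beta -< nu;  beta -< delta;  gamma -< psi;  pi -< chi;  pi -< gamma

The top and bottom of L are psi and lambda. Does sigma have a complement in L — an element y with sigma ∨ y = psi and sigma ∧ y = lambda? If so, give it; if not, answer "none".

chi

Need y with sigma ∨ y = psi and sigma ∧ y = lambda.
Checking each element gives: chi.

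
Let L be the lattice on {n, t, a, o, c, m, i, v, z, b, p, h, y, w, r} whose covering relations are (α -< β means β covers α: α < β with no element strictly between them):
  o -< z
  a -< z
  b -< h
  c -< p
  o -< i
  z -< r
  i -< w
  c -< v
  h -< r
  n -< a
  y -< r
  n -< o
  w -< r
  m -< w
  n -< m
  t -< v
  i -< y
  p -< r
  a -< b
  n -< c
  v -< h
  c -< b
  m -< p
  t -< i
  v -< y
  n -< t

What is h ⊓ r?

h

Common lower bounds of {h, r}: a, b, c, h, n, t, v.
The greatest among these is h.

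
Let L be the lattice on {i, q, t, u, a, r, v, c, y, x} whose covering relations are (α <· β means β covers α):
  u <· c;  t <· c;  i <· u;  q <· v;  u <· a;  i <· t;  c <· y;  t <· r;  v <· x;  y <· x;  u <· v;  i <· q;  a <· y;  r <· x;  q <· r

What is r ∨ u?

x

Common upper bounds of {r, u}: x.
The least among these is x.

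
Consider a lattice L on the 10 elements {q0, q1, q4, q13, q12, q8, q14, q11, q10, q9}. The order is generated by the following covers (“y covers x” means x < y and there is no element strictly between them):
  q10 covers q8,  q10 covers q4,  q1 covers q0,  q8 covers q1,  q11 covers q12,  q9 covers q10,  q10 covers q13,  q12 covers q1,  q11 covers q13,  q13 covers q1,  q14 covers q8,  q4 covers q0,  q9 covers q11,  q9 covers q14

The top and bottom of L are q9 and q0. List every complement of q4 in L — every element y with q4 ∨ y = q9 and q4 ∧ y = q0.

Need y with q4 ∨ y = q9 and q4 ∧ y = q0.
Checking each element gives: q11, q12, q14.

q11, q12, q14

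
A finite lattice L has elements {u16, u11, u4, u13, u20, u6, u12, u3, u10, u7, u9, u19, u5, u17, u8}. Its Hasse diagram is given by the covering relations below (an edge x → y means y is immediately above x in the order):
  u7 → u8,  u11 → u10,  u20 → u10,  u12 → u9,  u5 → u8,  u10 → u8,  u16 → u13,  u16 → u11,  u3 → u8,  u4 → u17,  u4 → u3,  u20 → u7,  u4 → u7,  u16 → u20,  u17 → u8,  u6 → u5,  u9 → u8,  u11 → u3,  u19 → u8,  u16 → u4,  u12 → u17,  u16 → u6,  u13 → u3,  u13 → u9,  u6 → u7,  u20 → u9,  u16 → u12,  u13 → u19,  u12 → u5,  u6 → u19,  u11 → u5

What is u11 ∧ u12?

Common lower bounds of {u11, u12}: u16.
The greatest among these is u16.

u16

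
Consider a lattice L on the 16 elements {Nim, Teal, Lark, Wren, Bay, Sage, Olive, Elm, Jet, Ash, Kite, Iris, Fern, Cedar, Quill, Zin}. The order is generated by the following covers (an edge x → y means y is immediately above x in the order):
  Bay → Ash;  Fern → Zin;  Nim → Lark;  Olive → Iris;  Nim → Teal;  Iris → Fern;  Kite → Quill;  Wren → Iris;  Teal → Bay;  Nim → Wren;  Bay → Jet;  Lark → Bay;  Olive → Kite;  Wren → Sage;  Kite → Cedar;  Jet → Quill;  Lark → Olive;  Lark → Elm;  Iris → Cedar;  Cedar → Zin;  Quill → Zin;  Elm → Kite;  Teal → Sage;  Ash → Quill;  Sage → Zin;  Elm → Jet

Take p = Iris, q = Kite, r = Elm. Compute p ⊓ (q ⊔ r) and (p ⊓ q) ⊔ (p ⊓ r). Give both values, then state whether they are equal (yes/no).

q ⊔ r = Kite, so p ⊓ (q ⊔ r) = Iris ⊓ Kite = Olive.
p ⊓ q = Olive and p ⊓ r = Lark, so (p ⊓ q) ⊔ (p ⊓ r) = Olive ⊔ Lark = Olive.
Equal: yes.

Olive; Olive; yes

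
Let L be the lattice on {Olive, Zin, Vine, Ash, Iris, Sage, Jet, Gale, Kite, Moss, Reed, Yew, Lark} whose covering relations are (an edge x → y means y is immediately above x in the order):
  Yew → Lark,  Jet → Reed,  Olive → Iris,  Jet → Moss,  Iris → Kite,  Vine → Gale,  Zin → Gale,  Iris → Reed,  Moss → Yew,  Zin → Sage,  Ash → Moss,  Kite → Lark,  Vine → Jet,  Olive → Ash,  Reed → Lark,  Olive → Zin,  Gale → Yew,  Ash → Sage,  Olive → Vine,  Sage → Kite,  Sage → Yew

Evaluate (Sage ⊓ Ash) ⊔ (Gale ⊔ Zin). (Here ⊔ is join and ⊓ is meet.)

Sage ∧ Ash = Ash
Gale ∨ Zin = Gale
Ash ∨ Gale = Yew

Yew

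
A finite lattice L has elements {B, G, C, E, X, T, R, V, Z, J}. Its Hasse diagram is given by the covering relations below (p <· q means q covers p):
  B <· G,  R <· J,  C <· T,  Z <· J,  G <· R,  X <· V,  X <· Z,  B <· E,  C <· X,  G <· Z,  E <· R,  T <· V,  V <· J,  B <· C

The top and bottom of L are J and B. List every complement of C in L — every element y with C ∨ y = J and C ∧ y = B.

E, R

Need y with C ∨ y = J and C ∧ y = B.
Checking each element gives: E, R.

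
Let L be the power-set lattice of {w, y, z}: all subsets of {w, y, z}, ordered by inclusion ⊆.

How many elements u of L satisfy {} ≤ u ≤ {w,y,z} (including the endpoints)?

The interval [{}, {w,y,z}] = {{w,y,z}, {w,y}, {w,z}, {w}, {y,z}, {y}, {z}, {}}, which has 8 elements.

8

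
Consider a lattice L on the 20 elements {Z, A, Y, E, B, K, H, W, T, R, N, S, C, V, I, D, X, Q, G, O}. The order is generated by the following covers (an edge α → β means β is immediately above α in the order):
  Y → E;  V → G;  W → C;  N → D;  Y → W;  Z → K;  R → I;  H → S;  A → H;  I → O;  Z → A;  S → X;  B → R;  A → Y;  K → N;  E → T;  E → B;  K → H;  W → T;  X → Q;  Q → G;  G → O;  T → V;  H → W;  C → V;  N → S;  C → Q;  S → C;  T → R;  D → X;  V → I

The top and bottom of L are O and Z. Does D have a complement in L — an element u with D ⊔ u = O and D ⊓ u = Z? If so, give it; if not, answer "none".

Need u with D ∨ u = O and D ∧ u = Z.
Checking each element gives: B.

B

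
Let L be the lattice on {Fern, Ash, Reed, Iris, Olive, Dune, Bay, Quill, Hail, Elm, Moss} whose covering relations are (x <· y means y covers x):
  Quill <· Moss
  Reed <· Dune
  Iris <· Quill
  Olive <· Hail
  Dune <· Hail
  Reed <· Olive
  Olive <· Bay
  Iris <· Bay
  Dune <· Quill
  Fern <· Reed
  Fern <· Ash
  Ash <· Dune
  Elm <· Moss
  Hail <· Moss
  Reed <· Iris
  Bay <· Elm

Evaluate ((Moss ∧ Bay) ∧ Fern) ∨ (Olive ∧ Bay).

Moss ∧ Bay = Bay
Bay ∧ Fern = Fern
Olive ∧ Bay = Olive
Fern ∨ Olive = Olive

Olive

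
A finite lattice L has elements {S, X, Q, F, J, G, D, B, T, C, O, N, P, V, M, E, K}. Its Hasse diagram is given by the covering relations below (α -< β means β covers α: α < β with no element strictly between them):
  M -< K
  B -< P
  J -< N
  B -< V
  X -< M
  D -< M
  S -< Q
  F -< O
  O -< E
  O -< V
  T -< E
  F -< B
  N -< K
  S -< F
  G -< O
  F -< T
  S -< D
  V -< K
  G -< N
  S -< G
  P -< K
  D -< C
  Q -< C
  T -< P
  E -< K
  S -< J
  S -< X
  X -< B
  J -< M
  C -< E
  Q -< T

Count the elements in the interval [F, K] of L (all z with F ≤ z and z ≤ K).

The interval [F, K] = {B, E, F, K, O, P, T, V}, which has 8 elements.

8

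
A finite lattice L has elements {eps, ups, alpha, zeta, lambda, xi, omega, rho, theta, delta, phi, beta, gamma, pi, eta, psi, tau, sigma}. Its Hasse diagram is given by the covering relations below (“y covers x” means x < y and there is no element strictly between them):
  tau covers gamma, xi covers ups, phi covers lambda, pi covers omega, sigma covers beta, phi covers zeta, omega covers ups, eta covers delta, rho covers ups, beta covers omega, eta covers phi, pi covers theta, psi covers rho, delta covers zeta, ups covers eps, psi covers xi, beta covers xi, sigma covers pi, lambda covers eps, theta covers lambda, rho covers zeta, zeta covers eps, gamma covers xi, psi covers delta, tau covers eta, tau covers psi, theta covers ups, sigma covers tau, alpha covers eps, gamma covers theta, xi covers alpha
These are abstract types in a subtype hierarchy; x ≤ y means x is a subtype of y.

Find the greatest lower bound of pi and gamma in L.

theta

Common lower bounds of {pi, gamma}: eps, lambda, theta, ups.
The greatest among these is theta.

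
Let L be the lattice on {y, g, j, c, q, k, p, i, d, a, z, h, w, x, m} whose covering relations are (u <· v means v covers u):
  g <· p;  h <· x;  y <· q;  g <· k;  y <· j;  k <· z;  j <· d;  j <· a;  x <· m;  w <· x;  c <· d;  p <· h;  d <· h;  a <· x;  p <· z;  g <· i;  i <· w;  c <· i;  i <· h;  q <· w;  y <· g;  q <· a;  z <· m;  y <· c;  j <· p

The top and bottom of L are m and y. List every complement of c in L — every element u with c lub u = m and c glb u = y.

k, z

Need u with c ∨ u = m and c ∧ u = y.
Checking each element gives: k, z.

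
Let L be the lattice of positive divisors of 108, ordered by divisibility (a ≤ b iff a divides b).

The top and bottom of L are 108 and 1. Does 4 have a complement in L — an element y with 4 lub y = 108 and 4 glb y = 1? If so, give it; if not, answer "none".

27

Need y with 4 ∨ y = 108 and 4 ∧ y = 1.
Checking each element gives: 27.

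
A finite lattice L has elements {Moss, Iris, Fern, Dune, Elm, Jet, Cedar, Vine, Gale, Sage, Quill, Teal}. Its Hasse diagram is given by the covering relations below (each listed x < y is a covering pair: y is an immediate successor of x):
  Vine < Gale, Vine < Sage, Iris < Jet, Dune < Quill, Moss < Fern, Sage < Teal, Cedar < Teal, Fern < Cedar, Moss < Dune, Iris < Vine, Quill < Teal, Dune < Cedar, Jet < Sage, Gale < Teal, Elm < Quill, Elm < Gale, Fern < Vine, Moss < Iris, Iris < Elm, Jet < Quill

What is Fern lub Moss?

Fern

Common upper bounds of {Fern, Moss}: Cedar, Fern, Gale, Sage, Teal, Vine.
The least among these is Fern.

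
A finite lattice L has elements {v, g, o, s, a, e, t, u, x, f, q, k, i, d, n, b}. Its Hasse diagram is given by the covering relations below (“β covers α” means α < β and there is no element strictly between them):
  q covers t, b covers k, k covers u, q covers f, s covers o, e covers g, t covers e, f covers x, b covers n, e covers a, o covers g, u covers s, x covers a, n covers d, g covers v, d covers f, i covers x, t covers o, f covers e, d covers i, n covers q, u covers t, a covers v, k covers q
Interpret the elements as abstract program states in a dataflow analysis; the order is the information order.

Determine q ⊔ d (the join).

Common upper bounds of {q, d}: b, n.
The least among these is n.

n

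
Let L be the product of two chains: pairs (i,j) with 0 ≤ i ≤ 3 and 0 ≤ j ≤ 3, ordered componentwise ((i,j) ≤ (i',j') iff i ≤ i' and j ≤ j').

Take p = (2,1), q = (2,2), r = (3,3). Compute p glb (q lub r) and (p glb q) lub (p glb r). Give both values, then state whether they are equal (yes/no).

q lub r = (3,3), so p glb (q lub r) = (2,1) glb (3,3) = (2,1).
p glb q = (2,1) and p glb r = (2,1), so (p glb q) lub (p glb r) = (2,1) lub (2,1) = (2,1).
Equal: yes.

(2,1); (2,1); yes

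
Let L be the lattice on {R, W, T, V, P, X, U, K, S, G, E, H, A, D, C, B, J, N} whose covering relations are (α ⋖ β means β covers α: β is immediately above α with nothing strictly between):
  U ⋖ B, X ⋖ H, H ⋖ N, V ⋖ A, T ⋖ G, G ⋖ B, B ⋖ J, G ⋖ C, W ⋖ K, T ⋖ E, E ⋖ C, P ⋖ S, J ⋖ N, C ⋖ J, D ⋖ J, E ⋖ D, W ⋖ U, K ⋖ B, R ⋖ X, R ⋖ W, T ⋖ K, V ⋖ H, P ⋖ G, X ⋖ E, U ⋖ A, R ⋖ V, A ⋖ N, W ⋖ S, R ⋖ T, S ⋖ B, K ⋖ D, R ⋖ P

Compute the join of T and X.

E

Common upper bounds of {T, X}: C, D, E, J, N.
The least among these is E.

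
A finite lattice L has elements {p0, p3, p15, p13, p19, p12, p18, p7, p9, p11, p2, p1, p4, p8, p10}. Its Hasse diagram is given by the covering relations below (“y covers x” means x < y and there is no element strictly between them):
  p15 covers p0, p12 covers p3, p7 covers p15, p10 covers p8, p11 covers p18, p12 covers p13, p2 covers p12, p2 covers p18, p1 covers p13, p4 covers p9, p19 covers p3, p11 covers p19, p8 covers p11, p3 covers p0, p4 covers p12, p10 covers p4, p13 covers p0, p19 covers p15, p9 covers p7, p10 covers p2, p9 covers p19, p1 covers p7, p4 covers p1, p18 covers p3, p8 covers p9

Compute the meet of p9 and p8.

p9

Common lower bounds of {p9, p8}: p0, p15, p19, p3, p7, p9.
The greatest among these is p9.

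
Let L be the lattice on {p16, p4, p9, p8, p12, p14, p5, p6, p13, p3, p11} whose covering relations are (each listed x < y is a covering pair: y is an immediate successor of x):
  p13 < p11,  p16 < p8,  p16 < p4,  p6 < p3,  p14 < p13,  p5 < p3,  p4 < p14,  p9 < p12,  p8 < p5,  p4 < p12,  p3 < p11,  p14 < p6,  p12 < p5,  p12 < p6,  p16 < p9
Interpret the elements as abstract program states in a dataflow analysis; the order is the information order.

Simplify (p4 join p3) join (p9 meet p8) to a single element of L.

p3

p4 ∨ p3 = p3
p9 ∧ p8 = p16
p3 ∨ p16 = p3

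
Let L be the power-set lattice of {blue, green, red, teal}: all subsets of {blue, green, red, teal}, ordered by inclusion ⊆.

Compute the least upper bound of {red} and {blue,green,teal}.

Common upper bounds of {{red}, {blue,green,teal}}: {blue,green,red,teal}.
The least among these is {blue,green,red,teal}.

{blue,green,red,teal}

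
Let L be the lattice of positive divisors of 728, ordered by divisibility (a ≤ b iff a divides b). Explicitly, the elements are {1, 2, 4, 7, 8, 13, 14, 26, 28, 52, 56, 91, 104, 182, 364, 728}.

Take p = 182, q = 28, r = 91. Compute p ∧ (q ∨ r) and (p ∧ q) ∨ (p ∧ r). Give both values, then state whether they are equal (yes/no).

182; 182; yes

q ∨ r = 364, so p ∧ (q ∨ r) = 182 ∧ 364 = 182.
p ∧ q = 14 and p ∧ r = 91, so (p ∧ q) ∨ (p ∧ r) = 14 ∨ 91 = 182.
Equal: yes.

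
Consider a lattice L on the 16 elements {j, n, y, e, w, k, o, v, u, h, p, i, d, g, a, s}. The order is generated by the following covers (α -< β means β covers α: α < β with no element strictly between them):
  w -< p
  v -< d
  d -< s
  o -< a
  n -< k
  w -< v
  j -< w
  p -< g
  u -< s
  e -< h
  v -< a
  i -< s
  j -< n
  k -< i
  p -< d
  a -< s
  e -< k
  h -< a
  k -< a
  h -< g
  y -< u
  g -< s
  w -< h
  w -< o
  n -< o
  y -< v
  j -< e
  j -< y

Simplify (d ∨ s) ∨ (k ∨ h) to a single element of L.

s

d ∨ s = s
k ∨ h = a
s ∨ a = s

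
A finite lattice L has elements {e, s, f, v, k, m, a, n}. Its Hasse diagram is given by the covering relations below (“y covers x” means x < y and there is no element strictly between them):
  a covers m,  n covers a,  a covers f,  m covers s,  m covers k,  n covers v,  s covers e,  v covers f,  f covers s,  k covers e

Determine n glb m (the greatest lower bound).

Common lower bounds of {n, m}: e, k, m, s.
The greatest among these is m.

m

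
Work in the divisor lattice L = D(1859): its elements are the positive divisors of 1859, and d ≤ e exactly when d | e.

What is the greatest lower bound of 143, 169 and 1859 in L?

13

In the divisibility order, the meet is the greatest common divisor: gcd(143, 169, 1859) = 13.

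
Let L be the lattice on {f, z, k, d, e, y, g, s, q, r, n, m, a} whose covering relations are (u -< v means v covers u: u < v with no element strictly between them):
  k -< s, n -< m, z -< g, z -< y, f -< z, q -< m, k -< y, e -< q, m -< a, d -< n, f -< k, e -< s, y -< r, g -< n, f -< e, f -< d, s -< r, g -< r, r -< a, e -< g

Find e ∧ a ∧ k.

Common lower bounds of {e, a, k}: f.
The greatest among these is f.

f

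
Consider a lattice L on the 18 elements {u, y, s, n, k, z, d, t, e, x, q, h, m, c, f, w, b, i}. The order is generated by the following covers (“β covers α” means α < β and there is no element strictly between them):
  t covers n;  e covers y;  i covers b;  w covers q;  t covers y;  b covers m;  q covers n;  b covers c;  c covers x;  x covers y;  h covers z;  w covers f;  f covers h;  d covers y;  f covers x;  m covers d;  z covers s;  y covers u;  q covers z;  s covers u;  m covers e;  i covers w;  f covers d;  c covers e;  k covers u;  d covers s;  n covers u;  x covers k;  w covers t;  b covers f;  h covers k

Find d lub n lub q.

w

Common upper bounds of {d, n, q}: i, w.
The least among these is w.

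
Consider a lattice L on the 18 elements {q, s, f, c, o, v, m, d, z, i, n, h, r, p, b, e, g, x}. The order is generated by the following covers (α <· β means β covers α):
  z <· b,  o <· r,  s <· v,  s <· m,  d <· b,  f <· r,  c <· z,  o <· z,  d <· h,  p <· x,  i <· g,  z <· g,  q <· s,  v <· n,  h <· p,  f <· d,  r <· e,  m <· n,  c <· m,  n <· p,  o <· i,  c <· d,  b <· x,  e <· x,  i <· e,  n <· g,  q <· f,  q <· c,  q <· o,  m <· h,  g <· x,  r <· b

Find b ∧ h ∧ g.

c

Common lower bounds of {b, h, g}: c, q.
The greatest among these is c.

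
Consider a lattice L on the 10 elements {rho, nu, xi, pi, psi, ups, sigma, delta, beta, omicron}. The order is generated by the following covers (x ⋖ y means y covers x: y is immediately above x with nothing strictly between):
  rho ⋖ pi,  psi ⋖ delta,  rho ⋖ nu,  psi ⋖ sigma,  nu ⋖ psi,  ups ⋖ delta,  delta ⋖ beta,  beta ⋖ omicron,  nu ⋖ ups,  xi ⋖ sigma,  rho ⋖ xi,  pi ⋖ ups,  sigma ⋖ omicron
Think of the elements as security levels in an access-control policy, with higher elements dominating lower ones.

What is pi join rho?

pi

Common upper bounds of {pi, rho}: beta, delta, omicron, pi, ups.
The least among these is pi.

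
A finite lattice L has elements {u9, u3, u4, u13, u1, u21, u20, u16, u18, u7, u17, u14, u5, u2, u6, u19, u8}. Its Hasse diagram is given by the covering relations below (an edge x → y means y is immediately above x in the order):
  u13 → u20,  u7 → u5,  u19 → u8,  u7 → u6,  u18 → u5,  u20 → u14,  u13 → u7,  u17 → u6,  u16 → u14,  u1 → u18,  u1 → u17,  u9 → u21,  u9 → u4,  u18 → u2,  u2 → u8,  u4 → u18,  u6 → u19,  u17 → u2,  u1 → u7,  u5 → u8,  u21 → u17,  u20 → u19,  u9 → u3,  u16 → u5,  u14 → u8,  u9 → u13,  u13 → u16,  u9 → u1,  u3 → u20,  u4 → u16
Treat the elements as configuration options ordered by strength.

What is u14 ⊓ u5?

u16

Common lower bounds of {u14, u5}: u13, u16, u4, u9.
The greatest among these is u16.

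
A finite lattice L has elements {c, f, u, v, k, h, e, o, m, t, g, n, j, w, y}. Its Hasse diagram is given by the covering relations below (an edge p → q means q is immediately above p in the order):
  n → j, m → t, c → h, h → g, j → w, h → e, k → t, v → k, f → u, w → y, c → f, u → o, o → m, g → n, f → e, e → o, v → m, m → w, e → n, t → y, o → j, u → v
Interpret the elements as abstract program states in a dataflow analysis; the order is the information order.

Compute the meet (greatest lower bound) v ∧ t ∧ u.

Common lower bounds of {v, t, u}: c, f, u.
The greatest among these is u.

u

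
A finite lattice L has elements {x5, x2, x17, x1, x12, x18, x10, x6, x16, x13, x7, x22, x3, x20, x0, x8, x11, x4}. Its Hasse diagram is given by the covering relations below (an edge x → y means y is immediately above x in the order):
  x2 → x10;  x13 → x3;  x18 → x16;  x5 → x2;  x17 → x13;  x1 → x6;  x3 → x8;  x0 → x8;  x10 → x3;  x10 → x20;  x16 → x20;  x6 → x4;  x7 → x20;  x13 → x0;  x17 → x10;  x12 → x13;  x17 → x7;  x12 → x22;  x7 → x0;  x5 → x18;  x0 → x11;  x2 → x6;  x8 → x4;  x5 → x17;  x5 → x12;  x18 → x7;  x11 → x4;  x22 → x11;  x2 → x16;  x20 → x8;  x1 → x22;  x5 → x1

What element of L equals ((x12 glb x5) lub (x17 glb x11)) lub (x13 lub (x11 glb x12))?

x12 ∧ x5 = x5
x17 ∧ x11 = x17
x5 ∨ x17 = x17
x11 ∧ x12 = x12
x13 ∨ x12 = x13
x17 ∨ x13 = x13

x13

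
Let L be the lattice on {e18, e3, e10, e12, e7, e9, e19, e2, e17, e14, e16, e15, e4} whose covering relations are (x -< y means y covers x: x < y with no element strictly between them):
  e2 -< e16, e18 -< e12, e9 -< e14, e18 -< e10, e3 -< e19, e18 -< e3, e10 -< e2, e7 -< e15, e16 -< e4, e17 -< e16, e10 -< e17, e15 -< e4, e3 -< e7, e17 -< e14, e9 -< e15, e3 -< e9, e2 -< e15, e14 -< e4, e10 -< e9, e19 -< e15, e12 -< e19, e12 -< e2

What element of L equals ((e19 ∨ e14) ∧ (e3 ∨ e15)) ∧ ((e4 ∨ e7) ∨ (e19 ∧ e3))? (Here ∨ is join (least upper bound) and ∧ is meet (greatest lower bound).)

e19 ∨ e14 = e4
e3 ∨ e15 = e15
e4 ∧ e15 = e15
e4 ∨ e7 = e4
e19 ∧ e3 = e3
e4 ∨ e3 = e4
e15 ∧ e4 = e15

e15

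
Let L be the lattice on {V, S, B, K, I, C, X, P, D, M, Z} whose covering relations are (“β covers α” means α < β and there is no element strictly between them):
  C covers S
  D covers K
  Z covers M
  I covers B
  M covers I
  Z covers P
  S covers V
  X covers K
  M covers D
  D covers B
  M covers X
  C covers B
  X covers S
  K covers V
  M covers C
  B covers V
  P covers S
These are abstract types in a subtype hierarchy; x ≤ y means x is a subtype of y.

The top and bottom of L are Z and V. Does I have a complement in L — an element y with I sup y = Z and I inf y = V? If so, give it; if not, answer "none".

Need y with I ∨ y = Z and I ∧ y = V.
Checking each element gives: P.

P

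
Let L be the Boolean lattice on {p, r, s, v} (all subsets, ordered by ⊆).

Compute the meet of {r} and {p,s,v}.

Common lower bounds of {{r}, {p,s,v}}: {}.
The greatest among these is {}.

{}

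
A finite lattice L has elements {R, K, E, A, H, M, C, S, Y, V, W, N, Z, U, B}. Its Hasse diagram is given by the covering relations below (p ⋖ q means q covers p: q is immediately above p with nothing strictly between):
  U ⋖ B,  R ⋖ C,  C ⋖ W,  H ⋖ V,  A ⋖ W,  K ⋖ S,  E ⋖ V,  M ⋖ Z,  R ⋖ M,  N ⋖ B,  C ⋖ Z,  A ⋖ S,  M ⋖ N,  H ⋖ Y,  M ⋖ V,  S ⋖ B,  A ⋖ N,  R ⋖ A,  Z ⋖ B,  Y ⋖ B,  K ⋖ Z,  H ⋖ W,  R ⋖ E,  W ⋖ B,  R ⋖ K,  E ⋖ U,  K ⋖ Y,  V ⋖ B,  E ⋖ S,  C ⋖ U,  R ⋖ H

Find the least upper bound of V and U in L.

B

Common upper bounds of {V, U}: B.
The least among these is B.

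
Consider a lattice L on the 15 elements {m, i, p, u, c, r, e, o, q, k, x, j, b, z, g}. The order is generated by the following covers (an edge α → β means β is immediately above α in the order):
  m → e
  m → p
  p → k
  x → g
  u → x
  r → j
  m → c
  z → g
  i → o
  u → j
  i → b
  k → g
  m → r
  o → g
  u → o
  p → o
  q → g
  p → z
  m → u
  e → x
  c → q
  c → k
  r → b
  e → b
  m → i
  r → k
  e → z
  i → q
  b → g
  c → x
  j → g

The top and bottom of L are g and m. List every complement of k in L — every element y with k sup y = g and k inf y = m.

Need y with k ∨ y = g and k ∧ y = m.
Checking each element gives: e, i, u.

e, i, u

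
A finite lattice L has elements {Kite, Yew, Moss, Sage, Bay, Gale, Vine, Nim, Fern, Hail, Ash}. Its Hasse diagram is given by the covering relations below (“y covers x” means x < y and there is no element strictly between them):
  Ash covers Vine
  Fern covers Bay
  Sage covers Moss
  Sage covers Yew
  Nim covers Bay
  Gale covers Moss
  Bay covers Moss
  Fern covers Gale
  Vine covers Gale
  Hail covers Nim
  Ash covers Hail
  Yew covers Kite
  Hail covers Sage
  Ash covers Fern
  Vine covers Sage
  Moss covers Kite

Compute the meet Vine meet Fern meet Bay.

Moss

Common lower bounds of {Vine, Fern, Bay}: Kite, Moss.
The greatest among these is Moss.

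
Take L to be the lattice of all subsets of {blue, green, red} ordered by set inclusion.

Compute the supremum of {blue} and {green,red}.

{blue,green,red}

Under ⊆, join is union: {blue} ∪ {green,red} = {blue,green,red}.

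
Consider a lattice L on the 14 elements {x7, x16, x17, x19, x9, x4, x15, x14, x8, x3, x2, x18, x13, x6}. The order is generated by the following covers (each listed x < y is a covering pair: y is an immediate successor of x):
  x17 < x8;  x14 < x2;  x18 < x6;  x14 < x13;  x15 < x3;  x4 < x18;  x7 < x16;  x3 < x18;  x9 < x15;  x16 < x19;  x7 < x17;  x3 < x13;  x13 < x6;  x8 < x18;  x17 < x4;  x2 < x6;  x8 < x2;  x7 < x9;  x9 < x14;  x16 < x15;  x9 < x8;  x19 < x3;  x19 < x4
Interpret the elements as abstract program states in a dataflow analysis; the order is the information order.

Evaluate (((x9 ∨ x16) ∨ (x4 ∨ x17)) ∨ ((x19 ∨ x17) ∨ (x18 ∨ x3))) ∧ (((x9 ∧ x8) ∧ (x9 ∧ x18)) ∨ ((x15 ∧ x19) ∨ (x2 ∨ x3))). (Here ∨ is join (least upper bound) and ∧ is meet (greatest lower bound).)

x18

x9 ∨ x16 = x15
x4 ∨ x17 = x4
x15 ∨ x4 = x18
x19 ∨ x17 = x4
x18 ∨ x3 = x18
x4 ∨ x18 = x18
x18 ∨ x18 = x18
x9 ∧ x8 = x9
x9 ∧ x18 = x9
x9 ∧ x9 = x9
x15 ∧ x19 = x16
x2 ∨ x3 = x6
x16 ∨ x6 = x6
x9 ∨ x6 = x6
x18 ∧ x6 = x18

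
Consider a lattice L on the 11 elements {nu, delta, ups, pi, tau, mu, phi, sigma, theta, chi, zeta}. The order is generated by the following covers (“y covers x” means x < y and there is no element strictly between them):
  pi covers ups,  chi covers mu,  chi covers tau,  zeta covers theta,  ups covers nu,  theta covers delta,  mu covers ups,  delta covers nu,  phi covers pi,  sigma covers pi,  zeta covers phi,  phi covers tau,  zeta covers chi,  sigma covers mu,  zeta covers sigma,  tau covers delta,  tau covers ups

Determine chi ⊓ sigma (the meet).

mu

Common lower bounds of {chi, sigma}: mu, nu, ups.
The greatest among these is mu.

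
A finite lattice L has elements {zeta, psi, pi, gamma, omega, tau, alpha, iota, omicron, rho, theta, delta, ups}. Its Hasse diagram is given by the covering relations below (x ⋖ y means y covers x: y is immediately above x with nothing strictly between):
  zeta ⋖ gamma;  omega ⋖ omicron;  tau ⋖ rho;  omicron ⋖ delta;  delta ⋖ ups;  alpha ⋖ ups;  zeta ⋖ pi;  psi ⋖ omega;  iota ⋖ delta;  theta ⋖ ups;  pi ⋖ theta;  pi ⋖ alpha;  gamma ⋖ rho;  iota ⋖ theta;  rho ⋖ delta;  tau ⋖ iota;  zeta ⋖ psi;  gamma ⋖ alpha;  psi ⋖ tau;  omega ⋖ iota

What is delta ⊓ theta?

Common lower bounds of {delta, theta}: iota, omega, psi, tau, zeta.
The greatest among these is iota.

iota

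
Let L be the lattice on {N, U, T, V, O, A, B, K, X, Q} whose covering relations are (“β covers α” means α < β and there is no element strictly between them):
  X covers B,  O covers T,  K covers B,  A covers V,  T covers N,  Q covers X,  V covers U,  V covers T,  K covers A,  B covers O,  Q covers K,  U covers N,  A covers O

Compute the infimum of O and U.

N

Common lower bounds of {O, U}: N.
The greatest among these is N.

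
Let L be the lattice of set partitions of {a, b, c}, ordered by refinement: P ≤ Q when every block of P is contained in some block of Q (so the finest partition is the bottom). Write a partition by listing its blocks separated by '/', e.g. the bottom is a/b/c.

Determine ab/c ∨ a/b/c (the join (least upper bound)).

The join of ab/c and a/b/c merges any blocks that overlap across the partitions, giving ab/c.

ab/c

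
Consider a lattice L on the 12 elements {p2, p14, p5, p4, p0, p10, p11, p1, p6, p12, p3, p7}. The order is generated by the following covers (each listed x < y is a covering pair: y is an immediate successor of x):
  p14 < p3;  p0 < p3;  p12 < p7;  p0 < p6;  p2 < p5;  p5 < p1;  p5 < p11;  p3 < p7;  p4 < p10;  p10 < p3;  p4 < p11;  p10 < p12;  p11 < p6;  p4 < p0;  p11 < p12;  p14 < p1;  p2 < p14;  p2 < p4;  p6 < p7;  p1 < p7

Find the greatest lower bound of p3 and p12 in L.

Common lower bounds of {p3, p12}: p10, p2, p4.
The greatest among these is p10.

p10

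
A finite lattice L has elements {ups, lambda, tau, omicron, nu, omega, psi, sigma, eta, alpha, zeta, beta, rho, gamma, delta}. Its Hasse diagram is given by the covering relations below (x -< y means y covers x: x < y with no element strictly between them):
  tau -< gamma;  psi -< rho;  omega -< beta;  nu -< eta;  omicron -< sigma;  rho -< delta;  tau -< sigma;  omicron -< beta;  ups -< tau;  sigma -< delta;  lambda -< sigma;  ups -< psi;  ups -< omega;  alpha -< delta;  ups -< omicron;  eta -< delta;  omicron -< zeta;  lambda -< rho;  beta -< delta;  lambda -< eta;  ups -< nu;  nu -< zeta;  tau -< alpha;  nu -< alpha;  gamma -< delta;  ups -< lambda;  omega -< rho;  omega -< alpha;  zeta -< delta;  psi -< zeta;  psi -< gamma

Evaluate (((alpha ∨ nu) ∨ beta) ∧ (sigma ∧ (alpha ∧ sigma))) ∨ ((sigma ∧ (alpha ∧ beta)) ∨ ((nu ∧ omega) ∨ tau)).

tau

alpha ∨ nu = alpha
alpha ∨ beta = delta
alpha ∧ sigma = tau
sigma ∧ tau = tau
delta ∧ tau = tau
alpha ∧ beta = omega
sigma ∧ omega = ups
nu ∧ omega = ups
ups ∨ tau = tau
ups ∨ tau = tau
tau ∨ tau = tau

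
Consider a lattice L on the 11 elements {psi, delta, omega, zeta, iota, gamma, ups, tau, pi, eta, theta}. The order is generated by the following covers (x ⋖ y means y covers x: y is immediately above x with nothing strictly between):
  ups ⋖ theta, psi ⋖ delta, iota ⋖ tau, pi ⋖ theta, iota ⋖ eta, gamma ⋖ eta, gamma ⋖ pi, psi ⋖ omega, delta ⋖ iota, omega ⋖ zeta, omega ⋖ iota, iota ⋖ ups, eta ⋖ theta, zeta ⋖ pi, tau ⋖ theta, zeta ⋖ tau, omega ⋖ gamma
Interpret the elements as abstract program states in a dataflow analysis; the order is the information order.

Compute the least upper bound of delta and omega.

Common upper bounds of {delta, omega}: eta, iota, tau, theta, ups.
The least among these is iota.

iota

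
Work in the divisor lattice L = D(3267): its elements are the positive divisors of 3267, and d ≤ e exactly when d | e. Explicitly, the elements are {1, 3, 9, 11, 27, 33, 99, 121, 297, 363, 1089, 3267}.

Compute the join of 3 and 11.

33

In the divisibility order, the join is the least common multiple: lcm(3, 11) = 33.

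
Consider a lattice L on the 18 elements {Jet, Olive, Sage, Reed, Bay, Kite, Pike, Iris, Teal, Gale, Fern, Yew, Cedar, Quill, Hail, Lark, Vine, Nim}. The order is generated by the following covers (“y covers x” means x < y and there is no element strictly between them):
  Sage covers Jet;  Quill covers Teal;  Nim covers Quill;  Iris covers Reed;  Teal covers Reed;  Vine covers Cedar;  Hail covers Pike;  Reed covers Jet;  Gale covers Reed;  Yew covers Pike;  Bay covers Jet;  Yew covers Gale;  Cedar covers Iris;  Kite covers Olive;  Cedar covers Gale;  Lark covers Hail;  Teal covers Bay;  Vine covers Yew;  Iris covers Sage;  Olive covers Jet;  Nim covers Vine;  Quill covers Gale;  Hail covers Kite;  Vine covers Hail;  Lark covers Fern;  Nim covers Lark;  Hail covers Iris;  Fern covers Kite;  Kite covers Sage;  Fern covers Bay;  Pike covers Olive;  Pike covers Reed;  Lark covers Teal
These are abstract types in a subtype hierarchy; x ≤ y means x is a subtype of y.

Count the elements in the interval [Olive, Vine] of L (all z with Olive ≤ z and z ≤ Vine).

6

The interval [Olive, Vine] = {Hail, Kite, Olive, Pike, Vine, Yew}, which has 6 elements.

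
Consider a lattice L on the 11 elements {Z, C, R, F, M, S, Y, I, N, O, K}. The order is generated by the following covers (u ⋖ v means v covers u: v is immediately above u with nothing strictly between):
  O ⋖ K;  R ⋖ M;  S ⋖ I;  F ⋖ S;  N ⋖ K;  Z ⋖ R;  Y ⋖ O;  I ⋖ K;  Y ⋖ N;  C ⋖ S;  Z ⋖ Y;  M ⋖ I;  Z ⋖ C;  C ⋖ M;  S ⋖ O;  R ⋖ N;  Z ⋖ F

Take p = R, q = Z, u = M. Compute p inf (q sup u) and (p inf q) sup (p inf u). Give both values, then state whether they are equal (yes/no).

R; R; yes

q sup u = M, so p inf (q sup u) = R inf M = R.
p inf q = Z and p inf u = R, so (p inf q) sup (p inf u) = Z sup R = R.
Equal: yes.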